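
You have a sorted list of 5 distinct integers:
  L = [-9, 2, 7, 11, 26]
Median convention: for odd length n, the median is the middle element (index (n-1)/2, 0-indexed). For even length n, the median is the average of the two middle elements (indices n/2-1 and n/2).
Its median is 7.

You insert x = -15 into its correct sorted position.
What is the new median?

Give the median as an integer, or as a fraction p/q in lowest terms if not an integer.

Answer: 9/2

Derivation:
Old list (sorted, length 5): [-9, 2, 7, 11, 26]
Old median = 7
Insert x = -15
Old length odd (5). Middle was index 2 = 7.
New length even (6). New median = avg of two middle elements.
x = -15: 0 elements are < x, 5 elements are > x.
New sorted list: [-15, -9, 2, 7, 11, 26]
New median = 9/2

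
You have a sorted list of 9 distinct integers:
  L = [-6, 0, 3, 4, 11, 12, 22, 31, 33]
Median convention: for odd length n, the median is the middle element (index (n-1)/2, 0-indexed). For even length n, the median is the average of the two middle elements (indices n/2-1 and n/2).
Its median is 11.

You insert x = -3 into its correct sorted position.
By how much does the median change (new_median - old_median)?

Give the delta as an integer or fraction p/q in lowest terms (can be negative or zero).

Old median = 11
After inserting x = -3: new sorted = [-6, -3, 0, 3, 4, 11, 12, 22, 31, 33]
New median = 15/2
Delta = 15/2 - 11 = -7/2

Answer: -7/2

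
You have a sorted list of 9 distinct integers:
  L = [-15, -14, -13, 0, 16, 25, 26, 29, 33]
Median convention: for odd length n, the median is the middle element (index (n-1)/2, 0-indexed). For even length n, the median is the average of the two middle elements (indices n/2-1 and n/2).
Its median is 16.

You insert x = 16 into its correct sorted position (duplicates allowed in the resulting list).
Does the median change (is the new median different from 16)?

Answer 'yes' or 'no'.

Old median = 16
Insert x = 16
New median = 16
Changed? no

Answer: no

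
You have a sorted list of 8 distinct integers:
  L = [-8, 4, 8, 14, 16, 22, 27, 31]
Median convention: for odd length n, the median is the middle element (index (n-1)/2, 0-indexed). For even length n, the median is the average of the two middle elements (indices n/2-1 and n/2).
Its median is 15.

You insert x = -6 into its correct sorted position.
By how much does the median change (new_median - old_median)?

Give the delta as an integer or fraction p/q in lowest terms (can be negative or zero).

Old median = 15
After inserting x = -6: new sorted = [-8, -6, 4, 8, 14, 16, 22, 27, 31]
New median = 14
Delta = 14 - 15 = -1

Answer: -1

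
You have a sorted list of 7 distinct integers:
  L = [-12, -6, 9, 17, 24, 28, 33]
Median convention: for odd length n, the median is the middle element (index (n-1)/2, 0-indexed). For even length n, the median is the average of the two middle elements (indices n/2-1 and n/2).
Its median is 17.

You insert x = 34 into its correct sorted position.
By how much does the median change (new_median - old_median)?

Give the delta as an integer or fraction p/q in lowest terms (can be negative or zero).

Answer: 7/2

Derivation:
Old median = 17
After inserting x = 34: new sorted = [-12, -6, 9, 17, 24, 28, 33, 34]
New median = 41/2
Delta = 41/2 - 17 = 7/2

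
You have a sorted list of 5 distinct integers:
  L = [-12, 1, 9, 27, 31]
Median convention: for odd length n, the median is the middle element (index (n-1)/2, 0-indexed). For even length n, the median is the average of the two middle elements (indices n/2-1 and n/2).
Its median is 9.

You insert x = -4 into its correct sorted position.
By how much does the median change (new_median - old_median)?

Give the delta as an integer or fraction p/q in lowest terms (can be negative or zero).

Old median = 9
After inserting x = -4: new sorted = [-12, -4, 1, 9, 27, 31]
New median = 5
Delta = 5 - 9 = -4

Answer: -4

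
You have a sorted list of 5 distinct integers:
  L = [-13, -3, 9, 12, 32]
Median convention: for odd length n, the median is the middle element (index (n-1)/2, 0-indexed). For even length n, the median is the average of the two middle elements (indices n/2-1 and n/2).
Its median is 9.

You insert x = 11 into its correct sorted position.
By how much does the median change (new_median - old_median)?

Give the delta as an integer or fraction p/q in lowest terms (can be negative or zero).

Answer: 1

Derivation:
Old median = 9
After inserting x = 11: new sorted = [-13, -3, 9, 11, 12, 32]
New median = 10
Delta = 10 - 9 = 1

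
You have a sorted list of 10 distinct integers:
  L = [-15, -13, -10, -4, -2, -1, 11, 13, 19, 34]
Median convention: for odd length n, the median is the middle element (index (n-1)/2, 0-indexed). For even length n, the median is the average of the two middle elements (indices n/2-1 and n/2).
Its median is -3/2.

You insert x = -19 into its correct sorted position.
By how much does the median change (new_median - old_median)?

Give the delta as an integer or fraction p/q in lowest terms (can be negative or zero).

Answer: -1/2

Derivation:
Old median = -3/2
After inserting x = -19: new sorted = [-19, -15, -13, -10, -4, -2, -1, 11, 13, 19, 34]
New median = -2
Delta = -2 - -3/2 = -1/2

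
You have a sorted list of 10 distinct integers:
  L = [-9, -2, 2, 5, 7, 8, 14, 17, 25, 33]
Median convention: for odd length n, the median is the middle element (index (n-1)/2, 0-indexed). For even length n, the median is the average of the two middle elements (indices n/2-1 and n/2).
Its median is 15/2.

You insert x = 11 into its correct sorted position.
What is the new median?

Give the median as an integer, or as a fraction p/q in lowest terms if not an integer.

Old list (sorted, length 10): [-9, -2, 2, 5, 7, 8, 14, 17, 25, 33]
Old median = 15/2
Insert x = 11
Old length even (10). Middle pair: indices 4,5 = 7,8.
New length odd (11). New median = single middle element.
x = 11: 6 elements are < x, 4 elements are > x.
New sorted list: [-9, -2, 2, 5, 7, 8, 11, 14, 17, 25, 33]
New median = 8

Answer: 8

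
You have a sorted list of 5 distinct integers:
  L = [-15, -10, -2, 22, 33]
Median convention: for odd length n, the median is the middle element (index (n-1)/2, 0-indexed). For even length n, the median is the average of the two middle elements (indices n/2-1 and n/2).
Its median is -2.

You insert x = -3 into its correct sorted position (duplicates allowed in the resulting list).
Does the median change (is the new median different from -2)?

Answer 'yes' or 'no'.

Answer: yes

Derivation:
Old median = -2
Insert x = -3
New median = -5/2
Changed? yes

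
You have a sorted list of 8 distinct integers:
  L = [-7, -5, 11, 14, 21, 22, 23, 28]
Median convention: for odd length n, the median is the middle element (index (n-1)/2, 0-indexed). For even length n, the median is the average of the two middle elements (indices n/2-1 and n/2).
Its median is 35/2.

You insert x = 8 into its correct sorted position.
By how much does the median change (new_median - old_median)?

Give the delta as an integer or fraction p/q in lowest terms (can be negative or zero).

Answer: -7/2

Derivation:
Old median = 35/2
After inserting x = 8: new sorted = [-7, -5, 8, 11, 14, 21, 22, 23, 28]
New median = 14
Delta = 14 - 35/2 = -7/2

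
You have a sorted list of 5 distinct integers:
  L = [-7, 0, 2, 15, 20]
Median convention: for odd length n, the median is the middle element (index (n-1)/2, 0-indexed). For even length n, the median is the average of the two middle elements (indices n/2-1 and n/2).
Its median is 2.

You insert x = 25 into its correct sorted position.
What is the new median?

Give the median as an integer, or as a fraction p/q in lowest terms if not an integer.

Answer: 17/2

Derivation:
Old list (sorted, length 5): [-7, 0, 2, 15, 20]
Old median = 2
Insert x = 25
Old length odd (5). Middle was index 2 = 2.
New length even (6). New median = avg of two middle elements.
x = 25: 5 elements are < x, 0 elements are > x.
New sorted list: [-7, 0, 2, 15, 20, 25]
New median = 17/2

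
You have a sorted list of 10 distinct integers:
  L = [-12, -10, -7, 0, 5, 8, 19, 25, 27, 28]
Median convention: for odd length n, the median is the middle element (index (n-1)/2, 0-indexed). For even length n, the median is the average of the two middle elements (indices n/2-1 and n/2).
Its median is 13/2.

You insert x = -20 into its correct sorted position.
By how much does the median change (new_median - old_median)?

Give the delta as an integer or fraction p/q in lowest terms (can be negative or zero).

Old median = 13/2
After inserting x = -20: new sorted = [-20, -12, -10, -7, 0, 5, 8, 19, 25, 27, 28]
New median = 5
Delta = 5 - 13/2 = -3/2

Answer: -3/2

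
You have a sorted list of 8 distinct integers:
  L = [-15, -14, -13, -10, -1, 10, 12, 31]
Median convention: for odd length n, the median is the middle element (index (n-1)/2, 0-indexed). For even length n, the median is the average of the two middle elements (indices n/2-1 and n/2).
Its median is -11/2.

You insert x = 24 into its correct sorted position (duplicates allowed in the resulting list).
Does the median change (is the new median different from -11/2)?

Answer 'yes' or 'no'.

Old median = -11/2
Insert x = 24
New median = -1
Changed? yes

Answer: yes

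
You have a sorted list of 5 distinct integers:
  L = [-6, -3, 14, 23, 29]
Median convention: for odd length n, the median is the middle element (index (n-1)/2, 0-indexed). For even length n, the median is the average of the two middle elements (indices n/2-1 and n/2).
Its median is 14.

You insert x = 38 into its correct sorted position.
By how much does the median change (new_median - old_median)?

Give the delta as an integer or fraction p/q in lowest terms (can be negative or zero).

Answer: 9/2

Derivation:
Old median = 14
After inserting x = 38: new sorted = [-6, -3, 14, 23, 29, 38]
New median = 37/2
Delta = 37/2 - 14 = 9/2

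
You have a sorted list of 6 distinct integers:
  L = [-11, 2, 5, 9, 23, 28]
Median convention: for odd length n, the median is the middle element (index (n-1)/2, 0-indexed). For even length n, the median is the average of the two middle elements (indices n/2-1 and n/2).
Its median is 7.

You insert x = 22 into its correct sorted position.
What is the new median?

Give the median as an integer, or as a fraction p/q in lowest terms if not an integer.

Answer: 9

Derivation:
Old list (sorted, length 6): [-11, 2, 5, 9, 23, 28]
Old median = 7
Insert x = 22
Old length even (6). Middle pair: indices 2,3 = 5,9.
New length odd (7). New median = single middle element.
x = 22: 4 elements are < x, 2 elements are > x.
New sorted list: [-11, 2, 5, 9, 22, 23, 28]
New median = 9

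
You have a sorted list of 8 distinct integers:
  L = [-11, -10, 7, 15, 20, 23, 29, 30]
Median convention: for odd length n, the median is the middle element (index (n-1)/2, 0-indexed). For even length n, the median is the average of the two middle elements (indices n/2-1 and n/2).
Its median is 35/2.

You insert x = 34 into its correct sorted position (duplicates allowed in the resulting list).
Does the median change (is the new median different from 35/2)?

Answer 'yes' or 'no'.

Old median = 35/2
Insert x = 34
New median = 20
Changed? yes

Answer: yes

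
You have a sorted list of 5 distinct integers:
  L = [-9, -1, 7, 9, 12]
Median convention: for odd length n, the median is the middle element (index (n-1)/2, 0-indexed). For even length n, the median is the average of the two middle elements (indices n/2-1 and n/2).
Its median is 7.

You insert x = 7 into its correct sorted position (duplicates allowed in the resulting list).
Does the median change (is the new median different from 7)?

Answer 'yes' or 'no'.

Answer: no

Derivation:
Old median = 7
Insert x = 7
New median = 7
Changed? no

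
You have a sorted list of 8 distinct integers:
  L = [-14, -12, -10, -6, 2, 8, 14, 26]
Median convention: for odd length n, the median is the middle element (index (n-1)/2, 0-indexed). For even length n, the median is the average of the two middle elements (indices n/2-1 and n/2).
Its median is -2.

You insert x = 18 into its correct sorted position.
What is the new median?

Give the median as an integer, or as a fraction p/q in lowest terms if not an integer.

Answer: 2

Derivation:
Old list (sorted, length 8): [-14, -12, -10, -6, 2, 8, 14, 26]
Old median = -2
Insert x = 18
Old length even (8). Middle pair: indices 3,4 = -6,2.
New length odd (9). New median = single middle element.
x = 18: 7 elements are < x, 1 elements are > x.
New sorted list: [-14, -12, -10, -6, 2, 8, 14, 18, 26]
New median = 2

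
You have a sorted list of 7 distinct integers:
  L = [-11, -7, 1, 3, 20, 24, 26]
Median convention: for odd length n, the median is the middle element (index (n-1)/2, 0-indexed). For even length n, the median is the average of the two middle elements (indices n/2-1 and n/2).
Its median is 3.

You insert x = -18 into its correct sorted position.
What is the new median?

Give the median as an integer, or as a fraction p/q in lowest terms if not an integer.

Old list (sorted, length 7): [-11, -7, 1, 3, 20, 24, 26]
Old median = 3
Insert x = -18
Old length odd (7). Middle was index 3 = 3.
New length even (8). New median = avg of two middle elements.
x = -18: 0 elements are < x, 7 elements are > x.
New sorted list: [-18, -11, -7, 1, 3, 20, 24, 26]
New median = 2

Answer: 2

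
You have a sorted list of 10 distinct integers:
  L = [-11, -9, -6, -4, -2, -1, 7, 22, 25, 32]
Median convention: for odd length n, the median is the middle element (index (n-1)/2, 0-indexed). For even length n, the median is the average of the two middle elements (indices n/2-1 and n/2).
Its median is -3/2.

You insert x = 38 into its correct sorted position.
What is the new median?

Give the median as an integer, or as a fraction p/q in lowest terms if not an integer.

Old list (sorted, length 10): [-11, -9, -6, -4, -2, -1, 7, 22, 25, 32]
Old median = -3/2
Insert x = 38
Old length even (10). Middle pair: indices 4,5 = -2,-1.
New length odd (11). New median = single middle element.
x = 38: 10 elements are < x, 0 elements are > x.
New sorted list: [-11, -9, -6, -4, -2, -1, 7, 22, 25, 32, 38]
New median = -1

Answer: -1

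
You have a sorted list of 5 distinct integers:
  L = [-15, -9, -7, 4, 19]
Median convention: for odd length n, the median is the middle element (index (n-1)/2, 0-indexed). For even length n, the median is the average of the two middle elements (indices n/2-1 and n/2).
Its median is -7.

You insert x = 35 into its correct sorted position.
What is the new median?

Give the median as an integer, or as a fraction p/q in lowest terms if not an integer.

Answer: -3/2

Derivation:
Old list (sorted, length 5): [-15, -9, -7, 4, 19]
Old median = -7
Insert x = 35
Old length odd (5). Middle was index 2 = -7.
New length even (6). New median = avg of two middle elements.
x = 35: 5 elements are < x, 0 elements are > x.
New sorted list: [-15, -9, -7, 4, 19, 35]
New median = -3/2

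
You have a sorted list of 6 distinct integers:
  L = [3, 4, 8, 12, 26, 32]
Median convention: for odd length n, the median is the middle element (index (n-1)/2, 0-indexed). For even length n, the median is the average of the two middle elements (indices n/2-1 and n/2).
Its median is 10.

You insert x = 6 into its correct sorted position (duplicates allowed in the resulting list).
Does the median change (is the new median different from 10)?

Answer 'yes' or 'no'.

Old median = 10
Insert x = 6
New median = 8
Changed? yes

Answer: yes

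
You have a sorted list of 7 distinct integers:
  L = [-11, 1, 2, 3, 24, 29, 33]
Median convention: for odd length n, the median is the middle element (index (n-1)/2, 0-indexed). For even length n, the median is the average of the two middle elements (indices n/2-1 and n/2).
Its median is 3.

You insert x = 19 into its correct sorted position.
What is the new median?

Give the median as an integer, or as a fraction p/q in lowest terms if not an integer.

Answer: 11

Derivation:
Old list (sorted, length 7): [-11, 1, 2, 3, 24, 29, 33]
Old median = 3
Insert x = 19
Old length odd (7). Middle was index 3 = 3.
New length even (8). New median = avg of two middle elements.
x = 19: 4 elements are < x, 3 elements are > x.
New sorted list: [-11, 1, 2, 3, 19, 24, 29, 33]
New median = 11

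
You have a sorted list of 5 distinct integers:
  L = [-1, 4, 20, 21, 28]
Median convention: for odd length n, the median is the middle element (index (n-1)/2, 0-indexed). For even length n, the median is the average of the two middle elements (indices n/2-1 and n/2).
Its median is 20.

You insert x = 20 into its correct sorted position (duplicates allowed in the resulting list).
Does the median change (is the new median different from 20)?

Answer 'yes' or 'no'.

Answer: no

Derivation:
Old median = 20
Insert x = 20
New median = 20
Changed? no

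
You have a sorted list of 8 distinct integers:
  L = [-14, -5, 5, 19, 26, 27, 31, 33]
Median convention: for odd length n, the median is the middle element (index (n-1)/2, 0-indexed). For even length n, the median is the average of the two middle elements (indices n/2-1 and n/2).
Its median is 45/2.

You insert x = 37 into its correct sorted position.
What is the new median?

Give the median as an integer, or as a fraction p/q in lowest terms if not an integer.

Answer: 26

Derivation:
Old list (sorted, length 8): [-14, -5, 5, 19, 26, 27, 31, 33]
Old median = 45/2
Insert x = 37
Old length even (8). Middle pair: indices 3,4 = 19,26.
New length odd (9). New median = single middle element.
x = 37: 8 elements are < x, 0 elements are > x.
New sorted list: [-14, -5, 5, 19, 26, 27, 31, 33, 37]
New median = 26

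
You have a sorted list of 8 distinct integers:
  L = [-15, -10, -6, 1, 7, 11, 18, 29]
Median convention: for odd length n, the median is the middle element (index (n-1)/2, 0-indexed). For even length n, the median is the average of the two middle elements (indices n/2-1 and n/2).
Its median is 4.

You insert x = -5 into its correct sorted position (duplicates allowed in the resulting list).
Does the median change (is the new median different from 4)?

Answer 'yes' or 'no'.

Old median = 4
Insert x = -5
New median = 1
Changed? yes

Answer: yes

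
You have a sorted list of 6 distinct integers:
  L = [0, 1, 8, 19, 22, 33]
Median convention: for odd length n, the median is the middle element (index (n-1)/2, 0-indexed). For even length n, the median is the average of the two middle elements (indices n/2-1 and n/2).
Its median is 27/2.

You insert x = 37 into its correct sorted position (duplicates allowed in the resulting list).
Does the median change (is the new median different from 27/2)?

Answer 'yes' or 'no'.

Answer: yes

Derivation:
Old median = 27/2
Insert x = 37
New median = 19
Changed? yes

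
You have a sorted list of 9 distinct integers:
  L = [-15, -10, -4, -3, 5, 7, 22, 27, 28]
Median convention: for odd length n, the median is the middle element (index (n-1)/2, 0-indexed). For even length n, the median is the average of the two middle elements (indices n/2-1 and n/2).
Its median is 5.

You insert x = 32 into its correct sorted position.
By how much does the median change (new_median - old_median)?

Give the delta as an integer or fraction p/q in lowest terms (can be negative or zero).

Old median = 5
After inserting x = 32: new sorted = [-15, -10, -4, -3, 5, 7, 22, 27, 28, 32]
New median = 6
Delta = 6 - 5 = 1

Answer: 1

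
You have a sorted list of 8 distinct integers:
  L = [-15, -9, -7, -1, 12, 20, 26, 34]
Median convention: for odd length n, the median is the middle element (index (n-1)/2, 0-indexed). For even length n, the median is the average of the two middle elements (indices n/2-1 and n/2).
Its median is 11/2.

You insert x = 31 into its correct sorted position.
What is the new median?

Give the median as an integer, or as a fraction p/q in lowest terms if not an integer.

Old list (sorted, length 8): [-15, -9, -7, -1, 12, 20, 26, 34]
Old median = 11/2
Insert x = 31
Old length even (8). Middle pair: indices 3,4 = -1,12.
New length odd (9). New median = single middle element.
x = 31: 7 elements are < x, 1 elements are > x.
New sorted list: [-15, -9, -7, -1, 12, 20, 26, 31, 34]
New median = 12

Answer: 12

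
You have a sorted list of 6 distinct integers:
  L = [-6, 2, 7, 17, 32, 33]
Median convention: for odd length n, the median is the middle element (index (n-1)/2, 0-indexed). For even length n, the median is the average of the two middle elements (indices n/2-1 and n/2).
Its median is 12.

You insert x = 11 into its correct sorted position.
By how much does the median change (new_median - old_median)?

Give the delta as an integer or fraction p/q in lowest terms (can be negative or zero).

Answer: -1

Derivation:
Old median = 12
After inserting x = 11: new sorted = [-6, 2, 7, 11, 17, 32, 33]
New median = 11
Delta = 11 - 12 = -1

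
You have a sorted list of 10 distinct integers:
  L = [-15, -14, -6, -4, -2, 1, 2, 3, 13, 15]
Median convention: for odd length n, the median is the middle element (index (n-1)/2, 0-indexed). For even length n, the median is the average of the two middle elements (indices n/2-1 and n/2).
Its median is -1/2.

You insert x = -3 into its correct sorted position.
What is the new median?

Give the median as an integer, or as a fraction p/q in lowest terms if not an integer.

Old list (sorted, length 10): [-15, -14, -6, -4, -2, 1, 2, 3, 13, 15]
Old median = -1/2
Insert x = -3
Old length even (10). Middle pair: indices 4,5 = -2,1.
New length odd (11). New median = single middle element.
x = -3: 4 elements are < x, 6 elements are > x.
New sorted list: [-15, -14, -6, -4, -3, -2, 1, 2, 3, 13, 15]
New median = -2

Answer: -2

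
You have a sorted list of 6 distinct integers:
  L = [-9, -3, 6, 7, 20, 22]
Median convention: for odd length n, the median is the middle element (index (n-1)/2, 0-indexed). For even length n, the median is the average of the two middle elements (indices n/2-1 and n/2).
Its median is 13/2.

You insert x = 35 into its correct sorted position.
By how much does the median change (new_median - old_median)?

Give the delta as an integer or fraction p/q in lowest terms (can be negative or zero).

Old median = 13/2
After inserting x = 35: new sorted = [-9, -3, 6, 7, 20, 22, 35]
New median = 7
Delta = 7 - 13/2 = 1/2

Answer: 1/2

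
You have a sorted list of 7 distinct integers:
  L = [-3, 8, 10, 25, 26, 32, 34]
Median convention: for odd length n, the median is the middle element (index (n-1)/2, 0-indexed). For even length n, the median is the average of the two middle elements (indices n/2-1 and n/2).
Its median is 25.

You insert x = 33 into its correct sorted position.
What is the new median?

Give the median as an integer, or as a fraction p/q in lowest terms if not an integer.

Old list (sorted, length 7): [-3, 8, 10, 25, 26, 32, 34]
Old median = 25
Insert x = 33
Old length odd (7). Middle was index 3 = 25.
New length even (8). New median = avg of two middle elements.
x = 33: 6 elements are < x, 1 elements are > x.
New sorted list: [-3, 8, 10, 25, 26, 32, 33, 34]
New median = 51/2

Answer: 51/2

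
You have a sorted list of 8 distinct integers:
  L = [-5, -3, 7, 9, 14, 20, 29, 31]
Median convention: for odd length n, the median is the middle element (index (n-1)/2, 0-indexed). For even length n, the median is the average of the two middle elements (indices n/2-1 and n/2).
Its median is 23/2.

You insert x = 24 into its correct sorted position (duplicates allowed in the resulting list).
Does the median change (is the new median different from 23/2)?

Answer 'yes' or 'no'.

Old median = 23/2
Insert x = 24
New median = 14
Changed? yes

Answer: yes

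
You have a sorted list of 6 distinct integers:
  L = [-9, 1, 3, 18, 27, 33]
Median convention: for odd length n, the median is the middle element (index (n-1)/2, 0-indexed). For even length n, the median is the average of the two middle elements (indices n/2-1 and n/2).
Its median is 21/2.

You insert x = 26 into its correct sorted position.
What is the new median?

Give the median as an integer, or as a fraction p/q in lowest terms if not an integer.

Old list (sorted, length 6): [-9, 1, 3, 18, 27, 33]
Old median = 21/2
Insert x = 26
Old length even (6). Middle pair: indices 2,3 = 3,18.
New length odd (7). New median = single middle element.
x = 26: 4 elements are < x, 2 elements are > x.
New sorted list: [-9, 1, 3, 18, 26, 27, 33]
New median = 18

Answer: 18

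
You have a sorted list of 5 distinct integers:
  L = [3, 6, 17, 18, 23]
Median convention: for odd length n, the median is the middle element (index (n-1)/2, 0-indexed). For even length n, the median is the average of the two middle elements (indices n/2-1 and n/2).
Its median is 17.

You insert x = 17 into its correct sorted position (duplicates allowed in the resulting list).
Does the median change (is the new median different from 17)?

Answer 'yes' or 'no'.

Old median = 17
Insert x = 17
New median = 17
Changed? no

Answer: no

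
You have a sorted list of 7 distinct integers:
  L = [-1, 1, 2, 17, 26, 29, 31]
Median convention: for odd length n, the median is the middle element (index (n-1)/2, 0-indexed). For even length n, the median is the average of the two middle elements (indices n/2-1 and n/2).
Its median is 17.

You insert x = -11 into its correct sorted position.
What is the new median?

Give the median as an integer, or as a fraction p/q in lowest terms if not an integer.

Answer: 19/2

Derivation:
Old list (sorted, length 7): [-1, 1, 2, 17, 26, 29, 31]
Old median = 17
Insert x = -11
Old length odd (7). Middle was index 3 = 17.
New length even (8). New median = avg of two middle elements.
x = -11: 0 elements are < x, 7 elements are > x.
New sorted list: [-11, -1, 1, 2, 17, 26, 29, 31]
New median = 19/2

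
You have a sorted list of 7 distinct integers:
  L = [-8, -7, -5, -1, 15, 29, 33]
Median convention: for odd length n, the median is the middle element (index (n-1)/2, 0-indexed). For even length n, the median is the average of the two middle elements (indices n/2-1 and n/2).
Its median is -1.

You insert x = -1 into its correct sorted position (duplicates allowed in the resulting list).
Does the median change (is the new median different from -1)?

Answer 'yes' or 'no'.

Answer: no

Derivation:
Old median = -1
Insert x = -1
New median = -1
Changed? no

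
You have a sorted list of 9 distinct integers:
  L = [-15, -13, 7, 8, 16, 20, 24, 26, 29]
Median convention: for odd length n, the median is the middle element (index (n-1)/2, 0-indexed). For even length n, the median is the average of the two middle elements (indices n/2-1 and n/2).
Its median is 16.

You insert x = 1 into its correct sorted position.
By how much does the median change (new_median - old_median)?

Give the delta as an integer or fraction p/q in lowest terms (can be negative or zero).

Answer: -4

Derivation:
Old median = 16
After inserting x = 1: new sorted = [-15, -13, 1, 7, 8, 16, 20, 24, 26, 29]
New median = 12
Delta = 12 - 16 = -4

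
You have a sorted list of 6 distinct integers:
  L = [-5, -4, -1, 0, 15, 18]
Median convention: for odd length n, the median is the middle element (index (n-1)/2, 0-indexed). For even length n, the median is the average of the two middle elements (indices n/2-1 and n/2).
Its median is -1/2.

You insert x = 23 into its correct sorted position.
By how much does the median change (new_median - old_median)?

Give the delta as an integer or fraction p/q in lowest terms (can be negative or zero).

Old median = -1/2
After inserting x = 23: new sorted = [-5, -4, -1, 0, 15, 18, 23]
New median = 0
Delta = 0 - -1/2 = 1/2

Answer: 1/2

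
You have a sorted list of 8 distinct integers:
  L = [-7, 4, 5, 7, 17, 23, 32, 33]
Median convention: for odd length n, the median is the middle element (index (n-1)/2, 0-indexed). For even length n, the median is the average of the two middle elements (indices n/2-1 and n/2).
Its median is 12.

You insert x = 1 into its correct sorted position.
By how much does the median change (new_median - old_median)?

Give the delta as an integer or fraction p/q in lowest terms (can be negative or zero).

Old median = 12
After inserting x = 1: new sorted = [-7, 1, 4, 5, 7, 17, 23, 32, 33]
New median = 7
Delta = 7 - 12 = -5

Answer: -5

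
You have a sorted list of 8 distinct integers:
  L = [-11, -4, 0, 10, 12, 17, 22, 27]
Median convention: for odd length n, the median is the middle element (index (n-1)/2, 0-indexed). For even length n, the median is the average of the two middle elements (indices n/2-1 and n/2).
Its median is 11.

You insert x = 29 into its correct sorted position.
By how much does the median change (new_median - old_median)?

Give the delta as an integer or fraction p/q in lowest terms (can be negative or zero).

Old median = 11
After inserting x = 29: new sorted = [-11, -4, 0, 10, 12, 17, 22, 27, 29]
New median = 12
Delta = 12 - 11 = 1

Answer: 1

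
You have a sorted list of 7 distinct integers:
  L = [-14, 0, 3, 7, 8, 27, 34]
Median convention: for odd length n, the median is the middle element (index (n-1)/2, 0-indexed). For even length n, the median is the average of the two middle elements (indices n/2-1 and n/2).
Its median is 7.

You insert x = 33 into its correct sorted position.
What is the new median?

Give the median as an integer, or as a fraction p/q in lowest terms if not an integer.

Old list (sorted, length 7): [-14, 0, 3, 7, 8, 27, 34]
Old median = 7
Insert x = 33
Old length odd (7). Middle was index 3 = 7.
New length even (8). New median = avg of two middle elements.
x = 33: 6 elements are < x, 1 elements are > x.
New sorted list: [-14, 0, 3, 7, 8, 27, 33, 34]
New median = 15/2

Answer: 15/2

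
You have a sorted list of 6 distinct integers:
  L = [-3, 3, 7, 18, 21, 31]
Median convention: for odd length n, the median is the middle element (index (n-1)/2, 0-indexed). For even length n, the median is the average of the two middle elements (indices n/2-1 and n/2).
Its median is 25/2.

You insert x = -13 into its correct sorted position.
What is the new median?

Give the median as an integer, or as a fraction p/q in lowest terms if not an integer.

Old list (sorted, length 6): [-3, 3, 7, 18, 21, 31]
Old median = 25/2
Insert x = -13
Old length even (6). Middle pair: indices 2,3 = 7,18.
New length odd (7). New median = single middle element.
x = -13: 0 elements are < x, 6 elements are > x.
New sorted list: [-13, -3, 3, 7, 18, 21, 31]
New median = 7

Answer: 7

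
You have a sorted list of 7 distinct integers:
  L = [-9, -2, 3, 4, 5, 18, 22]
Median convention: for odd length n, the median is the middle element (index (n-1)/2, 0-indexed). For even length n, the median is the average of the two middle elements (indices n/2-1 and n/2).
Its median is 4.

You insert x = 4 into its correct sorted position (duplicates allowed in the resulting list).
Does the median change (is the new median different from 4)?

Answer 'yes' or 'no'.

Answer: no

Derivation:
Old median = 4
Insert x = 4
New median = 4
Changed? no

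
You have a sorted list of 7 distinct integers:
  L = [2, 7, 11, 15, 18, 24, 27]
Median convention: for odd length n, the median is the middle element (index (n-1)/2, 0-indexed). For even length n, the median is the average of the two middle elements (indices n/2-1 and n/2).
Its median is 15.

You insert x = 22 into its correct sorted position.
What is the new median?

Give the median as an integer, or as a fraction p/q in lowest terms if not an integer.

Old list (sorted, length 7): [2, 7, 11, 15, 18, 24, 27]
Old median = 15
Insert x = 22
Old length odd (7). Middle was index 3 = 15.
New length even (8). New median = avg of two middle elements.
x = 22: 5 elements are < x, 2 elements are > x.
New sorted list: [2, 7, 11, 15, 18, 22, 24, 27]
New median = 33/2

Answer: 33/2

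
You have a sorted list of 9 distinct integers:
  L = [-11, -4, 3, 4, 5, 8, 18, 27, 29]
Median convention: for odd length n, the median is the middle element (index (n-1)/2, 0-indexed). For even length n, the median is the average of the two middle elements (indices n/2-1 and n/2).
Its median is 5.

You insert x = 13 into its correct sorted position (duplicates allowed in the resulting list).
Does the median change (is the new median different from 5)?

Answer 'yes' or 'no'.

Old median = 5
Insert x = 13
New median = 13/2
Changed? yes

Answer: yes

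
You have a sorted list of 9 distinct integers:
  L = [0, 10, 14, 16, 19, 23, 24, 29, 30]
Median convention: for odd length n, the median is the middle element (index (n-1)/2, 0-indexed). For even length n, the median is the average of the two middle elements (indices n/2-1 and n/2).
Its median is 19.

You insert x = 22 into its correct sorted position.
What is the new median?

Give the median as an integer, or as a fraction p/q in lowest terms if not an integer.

Old list (sorted, length 9): [0, 10, 14, 16, 19, 23, 24, 29, 30]
Old median = 19
Insert x = 22
Old length odd (9). Middle was index 4 = 19.
New length even (10). New median = avg of two middle elements.
x = 22: 5 elements are < x, 4 elements are > x.
New sorted list: [0, 10, 14, 16, 19, 22, 23, 24, 29, 30]
New median = 41/2

Answer: 41/2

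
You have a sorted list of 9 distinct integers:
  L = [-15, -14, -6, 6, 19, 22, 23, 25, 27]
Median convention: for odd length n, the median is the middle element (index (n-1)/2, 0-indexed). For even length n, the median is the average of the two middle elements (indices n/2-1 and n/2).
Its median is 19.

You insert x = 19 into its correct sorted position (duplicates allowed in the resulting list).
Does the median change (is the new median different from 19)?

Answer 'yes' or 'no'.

Answer: no

Derivation:
Old median = 19
Insert x = 19
New median = 19
Changed? no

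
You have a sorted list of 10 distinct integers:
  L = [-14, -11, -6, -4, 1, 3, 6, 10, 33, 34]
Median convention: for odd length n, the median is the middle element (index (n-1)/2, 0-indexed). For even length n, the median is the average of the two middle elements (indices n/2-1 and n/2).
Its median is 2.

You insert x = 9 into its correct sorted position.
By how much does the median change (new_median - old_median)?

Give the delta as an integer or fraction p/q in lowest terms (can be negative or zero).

Answer: 1

Derivation:
Old median = 2
After inserting x = 9: new sorted = [-14, -11, -6, -4, 1, 3, 6, 9, 10, 33, 34]
New median = 3
Delta = 3 - 2 = 1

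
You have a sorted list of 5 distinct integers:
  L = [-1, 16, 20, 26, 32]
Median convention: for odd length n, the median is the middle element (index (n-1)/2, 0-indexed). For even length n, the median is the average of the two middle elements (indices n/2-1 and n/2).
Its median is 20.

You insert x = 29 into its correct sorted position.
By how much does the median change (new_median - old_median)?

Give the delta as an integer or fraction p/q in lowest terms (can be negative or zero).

Answer: 3

Derivation:
Old median = 20
After inserting x = 29: new sorted = [-1, 16, 20, 26, 29, 32]
New median = 23
Delta = 23 - 20 = 3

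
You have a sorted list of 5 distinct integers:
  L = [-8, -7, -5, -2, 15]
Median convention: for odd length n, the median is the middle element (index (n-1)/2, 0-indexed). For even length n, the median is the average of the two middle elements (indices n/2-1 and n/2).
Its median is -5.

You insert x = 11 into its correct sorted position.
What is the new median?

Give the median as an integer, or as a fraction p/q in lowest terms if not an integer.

Old list (sorted, length 5): [-8, -7, -5, -2, 15]
Old median = -5
Insert x = 11
Old length odd (5). Middle was index 2 = -5.
New length even (6). New median = avg of two middle elements.
x = 11: 4 elements are < x, 1 elements are > x.
New sorted list: [-8, -7, -5, -2, 11, 15]
New median = -7/2

Answer: -7/2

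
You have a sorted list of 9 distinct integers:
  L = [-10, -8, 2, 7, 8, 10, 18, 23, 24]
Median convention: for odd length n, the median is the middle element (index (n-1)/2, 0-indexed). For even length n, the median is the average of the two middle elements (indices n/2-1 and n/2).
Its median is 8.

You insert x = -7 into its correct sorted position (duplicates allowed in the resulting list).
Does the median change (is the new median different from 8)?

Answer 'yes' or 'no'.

Answer: yes

Derivation:
Old median = 8
Insert x = -7
New median = 15/2
Changed? yes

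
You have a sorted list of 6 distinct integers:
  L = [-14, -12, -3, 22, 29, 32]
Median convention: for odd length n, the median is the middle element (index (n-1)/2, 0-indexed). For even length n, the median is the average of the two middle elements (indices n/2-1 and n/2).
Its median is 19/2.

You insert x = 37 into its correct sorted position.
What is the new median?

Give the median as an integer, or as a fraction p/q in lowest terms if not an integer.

Answer: 22

Derivation:
Old list (sorted, length 6): [-14, -12, -3, 22, 29, 32]
Old median = 19/2
Insert x = 37
Old length even (6). Middle pair: indices 2,3 = -3,22.
New length odd (7). New median = single middle element.
x = 37: 6 elements are < x, 0 elements are > x.
New sorted list: [-14, -12, -3, 22, 29, 32, 37]
New median = 22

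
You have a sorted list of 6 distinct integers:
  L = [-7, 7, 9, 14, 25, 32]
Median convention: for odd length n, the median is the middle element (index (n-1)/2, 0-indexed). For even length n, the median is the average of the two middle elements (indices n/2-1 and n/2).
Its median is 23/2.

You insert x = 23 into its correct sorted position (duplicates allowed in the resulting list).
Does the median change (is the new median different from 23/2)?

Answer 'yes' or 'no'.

Answer: yes

Derivation:
Old median = 23/2
Insert x = 23
New median = 14
Changed? yes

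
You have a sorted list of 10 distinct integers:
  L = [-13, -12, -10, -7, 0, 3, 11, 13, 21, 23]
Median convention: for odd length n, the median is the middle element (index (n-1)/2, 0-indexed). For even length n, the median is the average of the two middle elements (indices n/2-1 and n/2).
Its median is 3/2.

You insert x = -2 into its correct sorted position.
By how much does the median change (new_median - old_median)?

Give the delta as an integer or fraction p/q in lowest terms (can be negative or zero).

Answer: -3/2

Derivation:
Old median = 3/2
After inserting x = -2: new sorted = [-13, -12, -10, -7, -2, 0, 3, 11, 13, 21, 23]
New median = 0
Delta = 0 - 3/2 = -3/2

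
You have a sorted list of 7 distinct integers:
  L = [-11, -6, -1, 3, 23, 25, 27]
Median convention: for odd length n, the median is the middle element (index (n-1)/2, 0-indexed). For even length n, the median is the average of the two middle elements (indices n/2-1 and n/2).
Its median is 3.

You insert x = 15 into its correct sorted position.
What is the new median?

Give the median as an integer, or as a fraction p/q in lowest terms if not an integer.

Old list (sorted, length 7): [-11, -6, -1, 3, 23, 25, 27]
Old median = 3
Insert x = 15
Old length odd (7). Middle was index 3 = 3.
New length even (8). New median = avg of two middle elements.
x = 15: 4 elements are < x, 3 elements are > x.
New sorted list: [-11, -6, -1, 3, 15, 23, 25, 27]
New median = 9

Answer: 9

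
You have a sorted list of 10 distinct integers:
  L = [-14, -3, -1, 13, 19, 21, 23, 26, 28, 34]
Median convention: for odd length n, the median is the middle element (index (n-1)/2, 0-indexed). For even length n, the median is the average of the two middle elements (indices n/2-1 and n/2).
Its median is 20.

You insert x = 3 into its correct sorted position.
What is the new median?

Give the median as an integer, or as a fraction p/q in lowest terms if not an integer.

Answer: 19

Derivation:
Old list (sorted, length 10): [-14, -3, -1, 13, 19, 21, 23, 26, 28, 34]
Old median = 20
Insert x = 3
Old length even (10). Middle pair: indices 4,5 = 19,21.
New length odd (11). New median = single middle element.
x = 3: 3 elements are < x, 7 elements are > x.
New sorted list: [-14, -3, -1, 3, 13, 19, 21, 23, 26, 28, 34]
New median = 19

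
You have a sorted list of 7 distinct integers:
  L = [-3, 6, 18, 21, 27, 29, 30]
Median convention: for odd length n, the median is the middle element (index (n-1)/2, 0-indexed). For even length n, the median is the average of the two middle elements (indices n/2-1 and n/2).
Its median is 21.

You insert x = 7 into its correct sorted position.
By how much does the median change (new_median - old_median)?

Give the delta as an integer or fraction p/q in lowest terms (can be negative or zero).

Answer: -3/2

Derivation:
Old median = 21
After inserting x = 7: new sorted = [-3, 6, 7, 18, 21, 27, 29, 30]
New median = 39/2
Delta = 39/2 - 21 = -3/2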